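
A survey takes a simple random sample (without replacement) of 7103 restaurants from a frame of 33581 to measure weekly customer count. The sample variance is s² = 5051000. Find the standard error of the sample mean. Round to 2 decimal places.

23.68

Under SRS without replacement, Var(ȳ) = (1 − f)·s²/n with f = n/N = 7103/33581 = 0.21151842.
Var(ȳ) = (1 − 0.21151842)·5051000/7103 = 0.78848158·711.10798 = 560.69555.
SE(ȳ) = √(560.69555) = 23.68.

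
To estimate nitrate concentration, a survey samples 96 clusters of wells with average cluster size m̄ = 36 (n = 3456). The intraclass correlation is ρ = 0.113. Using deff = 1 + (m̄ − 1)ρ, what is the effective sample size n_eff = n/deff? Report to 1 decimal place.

deff = 1 + (36 − 1)·0.113 = 1 + 3.955 = 4.955.
n_eff = 3456 / 4.955 = 697.5.

697.5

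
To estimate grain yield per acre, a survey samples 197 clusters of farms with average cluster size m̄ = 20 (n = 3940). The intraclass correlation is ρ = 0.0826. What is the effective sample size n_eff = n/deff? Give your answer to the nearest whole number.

1533

deff = 1 + (20 − 1)·0.0826 = 1 + 1.5694 = 2.5694.
n_eff = 3940 / 2.5694 = 1533.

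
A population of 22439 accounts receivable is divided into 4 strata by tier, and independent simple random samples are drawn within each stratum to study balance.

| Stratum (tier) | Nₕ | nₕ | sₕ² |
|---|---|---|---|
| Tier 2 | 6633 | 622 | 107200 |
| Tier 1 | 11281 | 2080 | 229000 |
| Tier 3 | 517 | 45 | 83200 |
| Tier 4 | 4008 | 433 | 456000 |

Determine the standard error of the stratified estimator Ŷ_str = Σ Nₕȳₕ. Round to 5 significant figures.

Var(Ŷ_str) = Σₕ Nₕ²(1 − fₕ)sₕ²/nₕ.
Tier 2: 6633²·(1 − 622/6633)·107200/622 = 6.8716515 × 10^9.
Tier 1: 11281²·(1 − 2080/11281)·229000/2080 = 1.1427593 × 10^10.
Tier 3: 517²·(1 − 45/517)·83200/45 = 4.5117326 × 10^8.
Tier 4: 4008²·(1 − 433/4008)·456000/433 = 1.5089703 × 10^10.
Sum = 3.3840121 × 10^10.
SE = √(3.3840121 × 10^10) = 183960.

183960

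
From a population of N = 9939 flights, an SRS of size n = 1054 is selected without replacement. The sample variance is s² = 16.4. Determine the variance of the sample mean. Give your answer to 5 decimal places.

Under SRS without replacement, Var(ȳ) = (1 − f)·s²/n with f = n/N = 1054/9939 = 0.10604689.
Var(ȳ) = (1 − 0.10604689)·16.4/1054 = 0.89395311·0.015559772 = 0.013909707.

0.01391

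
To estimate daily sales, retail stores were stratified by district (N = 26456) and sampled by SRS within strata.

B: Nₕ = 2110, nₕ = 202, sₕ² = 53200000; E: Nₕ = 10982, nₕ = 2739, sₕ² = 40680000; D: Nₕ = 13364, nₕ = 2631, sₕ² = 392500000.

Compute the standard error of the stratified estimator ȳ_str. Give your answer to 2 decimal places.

184.41

Var(ȳ_str) = Σₕ Wₕ²(1 − fₕ)sₕ²/nₕ with Wₕ = Nₕ/N, N = 26456.
B: Wₕ = 0.07975507; term = 0.07975507²·(1 − 0.09573460)·53200000/202 = 1514.8608.
E: Wₕ = 0.41510432; term = 0.41510432²·(1 − 0.24940812)·40680000/2739 = 1920.9112.
D: Wₕ = 0.50514061; term = 0.50514061²·(1 − 0.19687219)·392500000/2631 = 30572.295.
Sum = 34008.067.
SE = √(34008.067) = 184.41.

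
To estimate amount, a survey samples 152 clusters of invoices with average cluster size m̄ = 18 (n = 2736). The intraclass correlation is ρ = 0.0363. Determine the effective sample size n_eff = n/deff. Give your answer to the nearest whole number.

deff = 1 + (18 − 1)·0.0363 = 1 + 0.6171 = 1.6171.
n_eff = 2736 / 1.6171 = 1692.

1692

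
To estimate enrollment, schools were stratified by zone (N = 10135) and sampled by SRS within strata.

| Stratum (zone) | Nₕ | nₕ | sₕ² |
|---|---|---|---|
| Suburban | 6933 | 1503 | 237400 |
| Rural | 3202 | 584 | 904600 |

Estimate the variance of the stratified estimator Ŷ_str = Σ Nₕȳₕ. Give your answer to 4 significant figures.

1.893 × 10^10

Var(Ŷ_str) = Σₕ Nₕ²(1 − fₕ)sₕ²/nₕ.
Suburban: 6933²·(1 − 1503/6933)·237400/1503 = 5.9462445 × 10^9.
Rural: 3202²·(1 − 584/3202)·904600/584 = 1.2984783 × 10^10.
Sum = 1.8931028 × 10^10.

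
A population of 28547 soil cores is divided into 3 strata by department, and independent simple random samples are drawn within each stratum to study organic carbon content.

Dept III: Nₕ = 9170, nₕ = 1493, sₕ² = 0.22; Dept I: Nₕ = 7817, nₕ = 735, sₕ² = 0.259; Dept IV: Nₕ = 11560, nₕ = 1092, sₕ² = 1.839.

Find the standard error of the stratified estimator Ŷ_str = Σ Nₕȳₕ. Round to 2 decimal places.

Var(Ŷ_str) = Σₕ Nₕ²(1 − fₕ)sₕ²/nₕ.
Dept III: 9170²·(1 − 1493/9170)·0.22/1493 = 10373.463.
Dept I: 7817²·(1 − 735/7817)·0.259/735 = 19507.807.
Dept IV: 11560²·(1 − 1092/11560)·1.839/1092 = 203788.95.
Sum = 233670.22.
SE = √(233670.22) = 483.39.

483.39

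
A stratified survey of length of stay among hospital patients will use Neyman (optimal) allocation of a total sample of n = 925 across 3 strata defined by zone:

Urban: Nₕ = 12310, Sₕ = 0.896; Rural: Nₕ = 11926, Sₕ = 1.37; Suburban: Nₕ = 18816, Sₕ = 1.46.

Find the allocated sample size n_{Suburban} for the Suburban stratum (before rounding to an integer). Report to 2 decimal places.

463.37

Neyman allocation: nₕ = n·NₕSₕ / Σⱼ NⱼSⱼ.
Σ NⱼSⱼ = 12310·0.896 + 11926·1.37 + 18816·1.46 = 54839.74.
n_{Suburban} = 925·18816·1.46 / 54839.74 = 463.37.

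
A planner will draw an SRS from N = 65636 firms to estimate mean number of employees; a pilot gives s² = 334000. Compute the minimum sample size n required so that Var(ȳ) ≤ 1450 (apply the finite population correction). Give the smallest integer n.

230

Without fpc, n₀ = s²/D = 334000/1450 = 230.3448.
With fpc, (1 − n/N)·s²/n ≤ D requires n ≥ n₀/(1 + n₀/N) = 230.3448/(1 + 230.3448/65636) = 229.5392.
Rounding up, n = 230.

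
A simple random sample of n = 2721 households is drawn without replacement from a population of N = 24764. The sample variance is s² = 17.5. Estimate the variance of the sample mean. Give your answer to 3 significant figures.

Under SRS without replacement, Var(ȳ) = (1 − f)·s²/n with f = n/N = 2721/24764 = 0.10987724.
Var(ȳ) = (1 − 0.10987724)·17.5/2721 = 0.89012276·0.006431459 = 0.005724788.

0.00572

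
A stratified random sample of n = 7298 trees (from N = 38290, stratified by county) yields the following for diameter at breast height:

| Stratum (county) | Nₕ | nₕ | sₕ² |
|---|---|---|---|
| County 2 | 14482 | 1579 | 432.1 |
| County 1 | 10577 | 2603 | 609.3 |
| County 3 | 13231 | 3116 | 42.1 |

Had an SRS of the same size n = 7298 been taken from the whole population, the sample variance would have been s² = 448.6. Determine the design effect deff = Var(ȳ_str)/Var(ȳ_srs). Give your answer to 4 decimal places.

Var(ȳ_str) = Σ Wₕ²(1−fₕ)sₕ²/nₕ with Wₕ = Nₕ/38290:
  County 2: (14482/38290)²·(1−1579/14482)·432.1/1579 = 0.034877925
  County 1: (10577/38290)²·(1−2603/10577)·609.3/2603 = 0.013465578
  County 3: (13231/38290)²·(1−3116/13231)·42.1/3116 = 0.0012333106
  → Var(ȳ_str) = 0.049576814.
Var(ȳ_srs) = (1 − 7298/38290)·448.6/7298 = 0.049753043.
deff = 0.049576814 / 0.049753043 = 0.9965.

0.9965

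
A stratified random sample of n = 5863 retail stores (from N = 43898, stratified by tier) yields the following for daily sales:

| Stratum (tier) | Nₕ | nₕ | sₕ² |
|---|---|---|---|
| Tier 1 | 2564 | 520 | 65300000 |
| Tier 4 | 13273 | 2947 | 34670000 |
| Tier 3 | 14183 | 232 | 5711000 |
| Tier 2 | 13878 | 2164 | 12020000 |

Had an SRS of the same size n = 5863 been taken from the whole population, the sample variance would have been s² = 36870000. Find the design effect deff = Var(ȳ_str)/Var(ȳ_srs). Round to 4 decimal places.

0.7661

Var(ȳ_str) = Σ Wₕ²(1−fₕ)sₕ²/nₕ with Wₕ = Nₕ/43898:
  Tier 1: (2564/43898)²·(1−520/2564)·65300000/520 = 341.52247
  Tier 4: (13273/43898)²·(1−2947/13273)·34670000/2947 = 836.73022
  Tier 3: (14183/43898)²·(1−232/14183)·5711000/232 = 2527.5988
  Tier 2: (13878/43898)²·(1−2164/13878)·12020000/2164 = 468.58658
  → Var(ȳ_str) = 4174.4381.
Var(ȳ_srs) = (1 − 5863/43898)·36870000/5863 = 5448.6879.
deff = 4174.4381 / 5448.6879 = 0.7661.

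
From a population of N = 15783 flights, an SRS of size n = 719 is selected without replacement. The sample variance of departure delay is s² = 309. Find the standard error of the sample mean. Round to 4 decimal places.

Under SRS without replacement, Var(ȳ) = (1 − f)·s²/n with f = n/N = 719/15783 = 0.04555534.
Var(ȳ) = (1 − 0.04555534)·309/719 = 0.95444466·0.42976356 = 0.41018553.
SE(ȳ) = √(0.41018553) = 0.6405.

0.6405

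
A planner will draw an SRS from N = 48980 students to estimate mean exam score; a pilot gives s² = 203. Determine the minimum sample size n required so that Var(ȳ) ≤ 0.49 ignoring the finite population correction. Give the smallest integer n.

415

Without fpc, n₀ = s²/D = 203/0.49 = 414.2857.
Rounding up, n = 415.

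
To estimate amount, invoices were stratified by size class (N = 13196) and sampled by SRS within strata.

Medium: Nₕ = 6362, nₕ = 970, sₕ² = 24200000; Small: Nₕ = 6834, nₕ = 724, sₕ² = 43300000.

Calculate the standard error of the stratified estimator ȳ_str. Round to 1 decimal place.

138.8

Var(ȳ_str) = Σₕ Wₕ²(1 − fₕ)sₕ²/nₕ with Wₕ = Nₕ/N, N = 13196.
Medium: Wₕ = 0.48211579; term = 0.48211579²·(1 − 0.15246778)·24200000/970 = 4914.7628.
Small: Wₕ = 0.51788421; term = 0.51788421²·(1 − 0.10594088)·43300000/724 = 14341.048.
Sum = 19255.811.
SE = √(19255.811) = 138.8.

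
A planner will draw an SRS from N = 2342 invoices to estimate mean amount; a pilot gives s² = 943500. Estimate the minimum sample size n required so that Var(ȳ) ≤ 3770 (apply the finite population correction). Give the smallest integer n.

227

Without fpc, n₀ = s²/D = 943500/3770 = 250.2653.
With fpc, (1 − n/N)·s²/n ≤ D requires n ≥ n₀/(1 + n₀/N) = 250.2653/(1 + 250.2653/2342) = 226.1039.
Rounding up, n = 227.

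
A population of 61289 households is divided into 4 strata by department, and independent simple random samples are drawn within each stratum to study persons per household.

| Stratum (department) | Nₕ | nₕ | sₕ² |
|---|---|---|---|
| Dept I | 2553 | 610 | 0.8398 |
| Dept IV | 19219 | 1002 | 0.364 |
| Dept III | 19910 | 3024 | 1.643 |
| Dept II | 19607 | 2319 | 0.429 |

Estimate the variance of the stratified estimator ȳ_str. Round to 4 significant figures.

1.010 × 10^-4

Var(ȳ_str) = Σₕ Wₕ²(1 − fₕ)sₕ²/nₕ with Wₕ = Nₕ/N, N = 61289.
Dept I: Wₕ = 0.04165511; term = 0.04165511²·(1 − 0.23893459)·0.8398/610 = 1.8180448 × 10^-6.
Dept IV: Wₕ = 0.31357992; term = 0.31357992²·(1 − 0.05213591)·0.364/1002 = 3.3859164 × 10^-5.
Dept III: Wₕ = 0.32485438; term = 0.32485438²·(1 − 0.15188348)·1.643/3024 = 4.8628262 × 10^-5.
Dept II: Wₕ = 0.31991059; term = 0.31991059²·(1 − 0.11827409)·0.429/2319 = 1.6693499 × 10^-5.
Sum = 1.0099897 × 10^-4.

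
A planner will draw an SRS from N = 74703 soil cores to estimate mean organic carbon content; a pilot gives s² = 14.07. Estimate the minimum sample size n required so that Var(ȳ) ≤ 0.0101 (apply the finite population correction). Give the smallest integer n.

1368

Without fpc, n₀ = s²/D = 14.07/0.0101 = 1393.0693.
With fpc, (1 − n/N)·s²/n ≤ D requires n ≥ n₀/(1 + n₀/N) = 1393.0693/(1 + 1393.0693/74703) = 1367.5668.
Rounding up, n = 1368.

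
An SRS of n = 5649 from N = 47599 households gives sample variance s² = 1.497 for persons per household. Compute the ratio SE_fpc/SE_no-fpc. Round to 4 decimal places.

f = n/N = 5649/47599 = 0.11867896.
SE_no-fpc = √(s²/n) = 0.016278902; SE_fpc = √((1−f)s²/n) = 0.015282422.
Ratio = √(1−f) = 0.93878700.

0.9388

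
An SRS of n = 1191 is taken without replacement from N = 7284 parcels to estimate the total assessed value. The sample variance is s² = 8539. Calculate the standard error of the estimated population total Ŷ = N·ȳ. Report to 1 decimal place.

17838.1

Var(Ŷ) = N²·Var(ȳ) = N²·(1 − n/N)·s²/n.
f = 1191/7284 = 0.16350906; Var(ȳ) = 0.83649094·8539/1191 = 5.9973099.
Var(Ŷ) = 7284² · 5.9973099 = 3.1819721 × 10^8.
SE(Ŷ) = √(3.1819721 × 10^8) = 17838.1.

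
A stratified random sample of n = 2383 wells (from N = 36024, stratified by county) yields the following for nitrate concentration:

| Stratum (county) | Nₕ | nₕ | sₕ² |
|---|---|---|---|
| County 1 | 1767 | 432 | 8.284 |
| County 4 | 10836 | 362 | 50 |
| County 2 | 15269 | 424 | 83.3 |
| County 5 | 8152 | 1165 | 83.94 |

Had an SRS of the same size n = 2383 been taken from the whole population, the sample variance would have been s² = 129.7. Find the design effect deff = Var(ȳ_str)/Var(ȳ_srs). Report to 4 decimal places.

Var(ȳ_str) = Σ Wₕ²(1−fₕ)sₕ²/nₕ with Wₕ = Nₕ/36024:
  County 1: (1767/36024)²·(1−432/1767)·8.284/432 = 3.4857023 × 10^-5
  County 4: (10836/36024)²·(1−362/10836)·50/362 = 0.012079783
  County 2: (15269/36024)²·(1−424/15269)·83.3/424 = 0.034315164
  County 5: (8152/36024)²·(1−1165/8152)·83.94/1165 = 0.0031623802
  → Var(ȳ_str) = 0.049592184.
Var(ȳ_srs) = (1 − 2383/36024)·129.7/2383 = 0.050826815.
deff = 0.049592184 / 0.050826815 = 0.9757.

0.9757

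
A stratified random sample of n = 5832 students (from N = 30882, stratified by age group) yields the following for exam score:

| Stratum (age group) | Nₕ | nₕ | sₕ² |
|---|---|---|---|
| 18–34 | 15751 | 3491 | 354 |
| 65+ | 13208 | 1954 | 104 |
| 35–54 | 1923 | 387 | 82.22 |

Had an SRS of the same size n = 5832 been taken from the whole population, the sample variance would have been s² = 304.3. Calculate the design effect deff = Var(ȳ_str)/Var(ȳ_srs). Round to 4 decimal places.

Var(ȳ_str) = Σ Wₕ²(1−fₕ)sₕ²/nₕ with Wₕ = Nₕ/30882:
  18–34: (15751/30882)²·(1−3491/15751)·354/3491 = 0.020532469
  65+: (13208/30882)²·(1−1954/13208)·104/1954 = 0.0082954875
  35–54: (1923/30882)²·(1−387/1923)·82.22/387 = 6.5800042 × 10^-4
  → Var(ȳ_str) = 0.029485957.
Var(ȳ_srs) = (1 − 5832/30882)·304.3/5832 = 0.042324004.
deff = 0.029485957 / 0.042324004 = 0.6967.

0.6967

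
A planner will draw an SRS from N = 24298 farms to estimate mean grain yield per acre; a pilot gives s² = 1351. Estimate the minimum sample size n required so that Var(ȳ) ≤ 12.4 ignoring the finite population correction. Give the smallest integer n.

Without fpc, n₀ = s²/D = 1351/12.4 = 108.9516.
Rounding up, n = 109.

109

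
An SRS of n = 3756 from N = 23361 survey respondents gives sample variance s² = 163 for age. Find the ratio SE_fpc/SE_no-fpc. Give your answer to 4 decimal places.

0.9161

f = n/N = 3756/23361 = 0.16078079.
SE_no-fpc = √(s²/n) = 0.20832002; SE_fpc = √((1−f)s²/n) = 0.1908397.
Ratio = √(1−f) = 0.91608908.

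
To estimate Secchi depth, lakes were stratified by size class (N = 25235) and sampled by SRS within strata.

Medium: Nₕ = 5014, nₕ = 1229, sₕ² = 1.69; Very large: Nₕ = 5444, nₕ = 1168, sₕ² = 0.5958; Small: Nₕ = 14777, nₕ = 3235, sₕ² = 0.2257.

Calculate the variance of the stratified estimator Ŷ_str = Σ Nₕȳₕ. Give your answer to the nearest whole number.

49871

Var(Ŷ_str) = Σₕ Nₕ²(1 − fₕ)sₕ²/nₕ.
Medium: 5014²·(1 − 1229/5014)·1.69/1229 = 26096.666.
Very large: 5444²·(1 − 1168/5444)·0.5958/1168 = 11874.449.
Small: 14777²·(1 − 3235/14777)·0.2257/3235 = 11899.388.
Sum = 49870.503.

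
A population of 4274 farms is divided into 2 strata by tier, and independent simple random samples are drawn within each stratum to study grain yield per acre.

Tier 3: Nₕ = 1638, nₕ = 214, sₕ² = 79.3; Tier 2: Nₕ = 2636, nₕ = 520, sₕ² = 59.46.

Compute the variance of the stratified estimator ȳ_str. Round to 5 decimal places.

Var(ȳ_str) = Σₕ Wₕ²(1 − fₕ)sₕ²/nₕ with Wₕ = Nₕ/N, N = 4274.
Tier 3: Wₕ = 0.38324754; term = 0.38324754²·(1 − 0.13064713)·79.3/214 = 0.04731668.
Tier 2: Wₕ = 0.61675246; term = 0.61675246²·(1 − 0.19726859)·59.46/520 = 0.034915124.
Sum = 0.082231804.

0.08223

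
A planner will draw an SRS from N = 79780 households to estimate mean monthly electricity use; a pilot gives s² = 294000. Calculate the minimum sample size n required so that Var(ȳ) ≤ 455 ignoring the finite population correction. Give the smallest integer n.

647

Without fpc, n₀ = s²/D = 294000/455 = 646.1538.
Rounding up, n = 647.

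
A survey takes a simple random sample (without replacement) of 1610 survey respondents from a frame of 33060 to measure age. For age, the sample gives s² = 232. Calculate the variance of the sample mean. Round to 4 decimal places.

Under SRS without replacement, Var(ȳ) = (1 − f)·s²/n with f = n/N = 1610/33060 = 0.04869933.
Var(ȳ) = (1 − 0.04869933)·232/1610 = 0.95130067·0.14409938 = 0.13708184.

0.1371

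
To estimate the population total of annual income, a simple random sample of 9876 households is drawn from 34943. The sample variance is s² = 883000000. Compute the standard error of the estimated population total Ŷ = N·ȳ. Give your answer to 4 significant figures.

8.850 × 10^6

Var(Ŷ) = N²·Var(ȳ) = N²·(1 − n/N)·s²/n.
f = 9876/34943 = 0.28263171; Var(ȳ) = 0.71736829·883000000/9876 = 64138.942.
Var(Ŷ) = 34943² · 64138.942 = 7.8314498 × 10^13.
SE(Ŷ) = √(7.8314498 × 10^13) = 8.850 × 10^6.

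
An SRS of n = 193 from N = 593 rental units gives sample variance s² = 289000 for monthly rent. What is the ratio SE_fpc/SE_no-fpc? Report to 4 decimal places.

0.8213

f = n/N = 193/593 = 0.32546374.
SE_no-fpc = √(s²/n) = 38.696374; SE_fpc = √((1−f)s²/n) = 31.781392.
Ratio = √(1−f) = 0.82130156.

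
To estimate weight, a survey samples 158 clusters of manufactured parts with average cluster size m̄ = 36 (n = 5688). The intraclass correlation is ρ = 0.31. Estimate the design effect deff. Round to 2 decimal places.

deff = 1 + (36 − 1)·0.31 = 1 + 10.85 = 11.85.

11.85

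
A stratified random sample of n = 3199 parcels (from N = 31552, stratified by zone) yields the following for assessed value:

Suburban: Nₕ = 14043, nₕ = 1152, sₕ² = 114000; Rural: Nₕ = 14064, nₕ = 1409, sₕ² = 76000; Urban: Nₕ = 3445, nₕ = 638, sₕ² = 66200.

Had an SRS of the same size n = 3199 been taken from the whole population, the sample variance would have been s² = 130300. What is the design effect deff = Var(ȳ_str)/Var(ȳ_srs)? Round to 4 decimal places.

0.7826

Var(ȳ_str) = Σ Wₕ²(1−fₕ)sₕ²/nₕ with Wₕ = Nₕ/31552:
  Suburban: (14043/31552)²·(1−1152/14043)·114000/1152 = 17.99472
  Rural: (14064/31552)²·(1−1409/14064)·76000/1409 = 9.6431699
  Urban: (3445/31552)²·(1−638/3445)·66200/638 = 1.0078947
  → Var(ȳ_str) = 28.645785.
Var(ȳ_srs) = (1 − 3199/31552)·130300/3199 = 36.601788.
deff = 28.645785 / 36.601788 = 0.7826.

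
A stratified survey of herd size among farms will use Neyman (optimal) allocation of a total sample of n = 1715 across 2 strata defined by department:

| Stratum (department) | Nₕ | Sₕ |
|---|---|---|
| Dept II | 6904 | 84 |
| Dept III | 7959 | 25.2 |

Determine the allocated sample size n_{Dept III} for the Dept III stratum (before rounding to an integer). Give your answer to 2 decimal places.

440.71

Neyman allocation: nₕ = n·NₕSₕ / Σⱼ NⱼSⱼ.
Σ NⱼSⱼ = 6904·84 + 7959·25.2 = 780502.8.
n_{Dept III} = 1715·7959·25.2 / 780502.8 = 440.71.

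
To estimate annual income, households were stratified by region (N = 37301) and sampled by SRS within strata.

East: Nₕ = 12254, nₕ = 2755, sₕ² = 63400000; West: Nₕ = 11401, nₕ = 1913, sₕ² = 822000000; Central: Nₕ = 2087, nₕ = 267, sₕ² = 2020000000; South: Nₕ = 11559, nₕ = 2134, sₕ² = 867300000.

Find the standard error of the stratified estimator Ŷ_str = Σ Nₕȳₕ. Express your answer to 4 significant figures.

Var(Ŷ_str) = Σₕ Nₕ²(1 − fₕ)sₕ²/nₕ.
East: 12254²·(1 − 2755/12254)·63400000/2755 = 2.6786959 × 10^12.
West: 11401²·(1 − 1913/11401)·822000000/1913 = 4.6480894 × 10^13.
Central: 2087²·(1 − 267/2087)·2020000000/267 = 2.8736505 × 10^13.
South: 11559²·(1 − 2134/11559)·867300000/2134 = 4.4276833 × 10^13.
Sum = 1.2217293 × 10^14.
SE = √(1.2217293 × 10^14) = 1.105 × 10^7.

1.105 × 10^7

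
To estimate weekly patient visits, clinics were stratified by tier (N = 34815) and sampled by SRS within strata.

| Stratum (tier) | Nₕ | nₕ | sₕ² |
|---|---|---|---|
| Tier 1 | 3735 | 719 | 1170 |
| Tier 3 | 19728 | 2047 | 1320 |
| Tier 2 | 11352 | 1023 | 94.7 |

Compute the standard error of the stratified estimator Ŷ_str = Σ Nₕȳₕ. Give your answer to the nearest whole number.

15941

Var(Ŷ_str) = Σₕ Nₕ²(1 − fₕ)sₕ²/nₕ.
Tier 1: 3735²·(1 − 719/3735)·1170/719 = 1.8330694 × 10^7.
Tier 3: 19728²·(1 − 2047/19728)·1320/2047 = 2.2492927 × 10^8.
Tier 2: 11352²·(1 − 1023/11352)·94.7/1023 = 1.085438 × 10^7.
Sum = 2.5411434 × 10^8.
SE = √(2.5411434 × 10^8) = 15941.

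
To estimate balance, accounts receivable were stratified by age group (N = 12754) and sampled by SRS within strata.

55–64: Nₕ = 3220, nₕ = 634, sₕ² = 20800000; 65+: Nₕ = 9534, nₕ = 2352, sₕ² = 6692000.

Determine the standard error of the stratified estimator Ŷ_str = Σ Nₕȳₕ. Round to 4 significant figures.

684100

Var(Ŷ_str) = Σₕ Nₕ²(1 − fₕ)sₕ²/nₕ.
55–64: 3220²·(1 − 634/3220)·20800000/634 = 2.7318602 × 10^11.
65+: 9534²·(1 − 2352/9534)·6692000/2352 = 1.9482252 × 10^11.
Sum = 4.6800854 × 10^11.
SE = √(4.6800854 × 10^11) = 684100.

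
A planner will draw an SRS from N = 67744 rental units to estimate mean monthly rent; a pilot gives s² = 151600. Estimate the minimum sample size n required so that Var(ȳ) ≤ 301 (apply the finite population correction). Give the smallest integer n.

500

Without fpc, n₀ = s²/D = 151600/301 = 503.6545.
With fpc, (1 − n/N)·s²/n ≤ D requires n ≥ n₀/(1 + n₀/N) = 503.6545/(1 + 503.6545/67744) = 499.9376.
Rounding up, n = 500.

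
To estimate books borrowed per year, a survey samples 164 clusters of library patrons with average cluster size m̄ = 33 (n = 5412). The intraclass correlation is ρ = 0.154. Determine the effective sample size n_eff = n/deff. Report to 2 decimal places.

912.96

deff = 1 + (33 − 1)·0.154 = 1 + 4.928 = 5.928.
n_eff = 5412 / 5.928 = 912.96.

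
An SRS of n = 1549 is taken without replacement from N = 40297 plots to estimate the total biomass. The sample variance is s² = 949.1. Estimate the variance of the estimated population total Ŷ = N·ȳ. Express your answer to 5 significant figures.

9.5671 × 10^8

Var(Ŷ) = N²·Var(ȳ) = N²·(1 − n/N)·s²/n.
f = 1549/40297 = 0.03843959; Var(ȳ) = 0.96156041·949.1/1549 = 0.58916526.
Var(Ŷ) = 40297² · 0.58916526 = 9.5671495 × 10^8.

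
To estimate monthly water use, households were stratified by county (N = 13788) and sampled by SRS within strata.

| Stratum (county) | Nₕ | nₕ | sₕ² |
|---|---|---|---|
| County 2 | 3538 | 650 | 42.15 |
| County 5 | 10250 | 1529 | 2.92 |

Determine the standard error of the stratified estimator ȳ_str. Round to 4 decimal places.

Var(ȳ_str) = Σₕ Wₕ²(1 − fₕ)sₕ²/nₕ with Wₕ = Nₕ/N, N = 13788.
County 2: Wₕ = 0.25659994; term = 0.25659994²·(1 − 0.18371962)·42.15/650 = 0.0034852721.
County 5: Wₕ = 0.74340006; term = 0.74340006²·(1 − 0.14917073)·2.92/1529 = 8.9797236 × 10^-4.
Sum = 0.0043832445.
SE = √(0.0043832445) = 0.0662.

0.0662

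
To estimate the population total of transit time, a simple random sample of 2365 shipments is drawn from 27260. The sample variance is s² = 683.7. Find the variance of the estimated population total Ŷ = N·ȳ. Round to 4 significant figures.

Var(Ŷ) = N²·Var(ȳ) = N²·(1 − n/N)·s²/n.
f = 2365/27260 = 0.08675715; Var(ȳ) = 0.91324285·683.7/2365 = 0.2640102.
Var(Ŷ) = 27260² · 0.2640102 = 1.9618799 × 10^8.

1.962 × 10^8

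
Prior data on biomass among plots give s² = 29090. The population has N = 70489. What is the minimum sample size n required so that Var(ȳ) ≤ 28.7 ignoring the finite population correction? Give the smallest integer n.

1014

Without fpc, n₀ = s²/D = 29090/28.7 = 1013.5889.
Rounding up, n = 1014.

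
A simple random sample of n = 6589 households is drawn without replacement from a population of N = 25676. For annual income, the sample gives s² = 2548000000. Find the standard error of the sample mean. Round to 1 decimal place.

536.2

Under SRS without replacement, Var(ȳ) = (1 − f)·s²/n with f = n/N = 6589/25676 = 0.25662097.
Var(ȳ) = (1 − 0.25662097)·2548000000/6589 = 0.74337903·386705.11 = 287468.47.
SE(ȳ) = √(287468.47) = 536.2.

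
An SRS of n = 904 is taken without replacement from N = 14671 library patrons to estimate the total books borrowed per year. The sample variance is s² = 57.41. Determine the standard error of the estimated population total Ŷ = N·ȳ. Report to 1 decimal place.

Var(Ŷ) = N²·Var(ȳ) = N²·(1 − n/N)·s²/n.
f = 904/14671 = 0.06161816; Var(ȳ) = 0.93838184·57.41/904 = 0.059593475.
Var(Ŷ) = 14671² · 0.059593475 = 1.2826795 × 10^7.
SE(Ŷ) = √(1.2826795 × 10^7) = 3581.5.

3581.5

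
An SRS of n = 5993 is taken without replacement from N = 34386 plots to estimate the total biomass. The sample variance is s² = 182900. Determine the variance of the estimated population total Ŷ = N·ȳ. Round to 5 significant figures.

2.9796 × 10^10

Var(Ŷ) = N²·Var(ȳ) = N²·(1 − n/N)·s²/n.
f = 5993/34386 = 0.17428605; Var(ȳ) = 0.82571395·182900/5993 = 25.199914.
Var(Ŷ) = 34386² · 25.199914 = 2.9796303 × 10^10.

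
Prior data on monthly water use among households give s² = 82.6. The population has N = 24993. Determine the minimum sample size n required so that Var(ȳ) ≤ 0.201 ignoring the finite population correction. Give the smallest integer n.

Without fpc, n₀ = s²/D = 82.6/0.201 = 410.9453.
Rounding up, n = 411.

411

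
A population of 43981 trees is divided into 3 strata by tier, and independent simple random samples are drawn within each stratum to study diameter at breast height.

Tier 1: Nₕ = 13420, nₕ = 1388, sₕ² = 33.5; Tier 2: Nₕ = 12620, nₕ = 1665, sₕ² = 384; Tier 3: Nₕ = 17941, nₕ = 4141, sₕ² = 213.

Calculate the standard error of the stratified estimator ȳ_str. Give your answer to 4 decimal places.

0.1584

Var(ȳ_str) = Σₕ Wₕ²(1 − fₕ)sₕ²/nₕ with Wₕ = Nₕ/N, N = 43981.
Tier 1: Wₕ = 0.30513176; term = 0.30513176²·(1 − 0.10342772)·33.5/1388 = 0.0020147236.
Tier 2: Wₕ = 0.28694209; term = 0.28694209²·(1 − 0.13193344)·384/1665 = 0.016483845.
Tier 3: Wₕ = 0.40792615; term = 0.40792615²·(1 − 0.23081211)·213/4141 = 0.0065836981.
Sum = 0.025082267.
SE = √(0.025082267) = 0.1584.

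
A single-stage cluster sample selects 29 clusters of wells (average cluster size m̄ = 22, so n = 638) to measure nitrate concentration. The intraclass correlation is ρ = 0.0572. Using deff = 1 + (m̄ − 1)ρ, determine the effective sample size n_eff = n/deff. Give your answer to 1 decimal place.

289.8

deff = 1 + (22 − 1)·0.0572 = 1 + 1.2012 = 2.2012.
n_eff = 638 / 2.2012 = 289.8.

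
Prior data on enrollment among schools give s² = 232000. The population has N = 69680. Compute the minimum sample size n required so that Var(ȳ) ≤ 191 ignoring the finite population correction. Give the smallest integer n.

Without fpc, n₀ = s²/D = 232000/191 = 1214.6597.
Rounding up, n = 1215.

1215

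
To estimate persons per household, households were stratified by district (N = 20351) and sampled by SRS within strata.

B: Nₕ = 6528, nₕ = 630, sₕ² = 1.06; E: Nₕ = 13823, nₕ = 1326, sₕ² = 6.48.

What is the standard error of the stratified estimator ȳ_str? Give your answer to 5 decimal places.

Var(ȳ_str) = Σₕ Wₕ²(1 − fₕ)sₕ²/nₕ with Wₕ = Nₕ/N, N = 20351.
B: Wₕ = 0.32077048; term = 0.32077048²·(1 − 0.09650735)·1.06/630 = 1.5641512 × 10^-4.
E: Wₕ = 0.67922952; term = 0.67922952²·(1 − 0.09592708)·6.48/1326 = 0.0020382997.
Sum = 0.0021947148.
SE = √(0.0021947148) = 0.04685.

0.04685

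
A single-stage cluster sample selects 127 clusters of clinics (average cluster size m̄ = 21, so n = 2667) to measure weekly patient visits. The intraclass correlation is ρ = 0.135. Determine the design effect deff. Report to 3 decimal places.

3.700

deff = 1 + (21 − 1)·0.135 = 1 + 2.7 = 3.7.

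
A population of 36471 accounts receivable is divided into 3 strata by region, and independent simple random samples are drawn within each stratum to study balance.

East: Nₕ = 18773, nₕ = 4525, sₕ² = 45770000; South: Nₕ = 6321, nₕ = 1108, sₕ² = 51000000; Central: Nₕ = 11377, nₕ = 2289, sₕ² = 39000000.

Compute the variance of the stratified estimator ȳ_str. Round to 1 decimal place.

4498.7

Var(ȳ_str) = Σₕ Wₕ²(1 − fₕ)sₕ²/nₕ with Wₕ = Nₕ/N, N = 36471.
East: Wₕ = 0.51473774; term = 0.51473774²·(1 − 0.24103766)·45770000/4525 = 2034.017.
South: Wₕ = 0.17331579; term = 0.17331579²·(1 − 0.17528872)·51000000/1108 = 1140.2723.
Central: Wₕ = 0.31194648; term = 0.31194648²·(1 − 0.20119539)·39000000/2289 = 1324.4011.
Sum = 4498.6904.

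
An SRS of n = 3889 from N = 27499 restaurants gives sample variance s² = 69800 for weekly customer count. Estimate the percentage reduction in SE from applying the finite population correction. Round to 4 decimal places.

7.3406

f = n/N = 3889/27499 = 0.14142332.
SE_no-fpc = √(s²/n) = 4.2365149; SE_fpc = √((1−f)s²/n) = 3.9255298.
Ratio = √(1−f) = 0.92659413. Reduction = 100·(1 − 0.92659413) = 7.3406%.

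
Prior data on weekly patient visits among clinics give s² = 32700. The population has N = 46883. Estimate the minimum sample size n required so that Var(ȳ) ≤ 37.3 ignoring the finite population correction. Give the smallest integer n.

Without fpc, n₀ = s²/D = 32700/37.3 = 876.6756.
Rounding up, n = 877.

877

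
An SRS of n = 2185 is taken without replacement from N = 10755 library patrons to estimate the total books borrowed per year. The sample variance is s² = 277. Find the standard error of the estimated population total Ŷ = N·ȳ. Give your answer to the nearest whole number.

Var(Ŷ) = N²·Var(ȳ) = N²·(1 − n/N)·s²/n.
f = 2185/10755 = 0.20316132; Var(ȳ) = 0.79683868·277/2185 = 0.10101799.
Var(Ŷ) = 10755² · 0.10101799 = 1.1684753 × 10^7.
SE(Ŷ) = √(1.1684753 × 10^7) = 3418.

3418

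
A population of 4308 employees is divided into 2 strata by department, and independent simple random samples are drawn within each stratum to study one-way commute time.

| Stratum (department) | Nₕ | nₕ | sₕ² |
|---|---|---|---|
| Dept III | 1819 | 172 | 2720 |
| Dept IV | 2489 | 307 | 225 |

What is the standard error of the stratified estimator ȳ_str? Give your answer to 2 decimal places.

1.66

Var(ȳ_str) = Σₕ Wₕ²(1 − fₕ)sₕ²/nₕ with Wₕ = Nₕ/N, N = 4308.
Dept III: Wₕ = 0.42223770; term = 0.42223770²·(1 − 0.09455745)·2720/172 = 2.5527916.
Dept IV: Wₕ = 0.57776230; term = 0.57776230²·(1 − 0.12334271)·225/307 = 0.21447289.
Sum = 2.7672645.
SE = √(2.7672645) = 1.66.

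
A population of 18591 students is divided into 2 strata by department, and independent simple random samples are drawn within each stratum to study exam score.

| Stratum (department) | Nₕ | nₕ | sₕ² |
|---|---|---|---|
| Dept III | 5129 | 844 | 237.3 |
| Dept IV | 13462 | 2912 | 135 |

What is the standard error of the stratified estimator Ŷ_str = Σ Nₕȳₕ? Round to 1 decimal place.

Var(Ŷ_str) = Σₕ Nₕ²(1 − fₕ)sₕ²/nₕ.
Dept III: 5129²·(1 − 844/5129)·237.3/844 = 6.1792934 × 10^6.
Dept IV: 13462²·(1 − 2912/13462)·135/2912 = 6.5842217 × 10^6.
Sum = 1.2763515 × 10^7.
SE = √(1.2763515 × 10^7) = 3572.6.

3572.6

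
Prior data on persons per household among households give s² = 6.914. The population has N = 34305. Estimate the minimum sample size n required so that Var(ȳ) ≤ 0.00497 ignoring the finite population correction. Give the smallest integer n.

1392

Without fpc, n₀ = s²/D = 6.914/0.00497 = 1391.1469.
Rounding up, n = 1392.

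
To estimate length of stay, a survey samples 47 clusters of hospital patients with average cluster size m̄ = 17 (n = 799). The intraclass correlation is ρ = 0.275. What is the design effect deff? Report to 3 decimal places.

deff = 1 + (17 − 1)·0.275 = 1 + 4.4 = 5.4.

5.400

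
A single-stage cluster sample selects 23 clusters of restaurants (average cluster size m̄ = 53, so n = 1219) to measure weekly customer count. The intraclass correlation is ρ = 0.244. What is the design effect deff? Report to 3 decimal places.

13.688

deff = 1 + (53 − 1)·0.244 = 1 + 12.688 = 13.688.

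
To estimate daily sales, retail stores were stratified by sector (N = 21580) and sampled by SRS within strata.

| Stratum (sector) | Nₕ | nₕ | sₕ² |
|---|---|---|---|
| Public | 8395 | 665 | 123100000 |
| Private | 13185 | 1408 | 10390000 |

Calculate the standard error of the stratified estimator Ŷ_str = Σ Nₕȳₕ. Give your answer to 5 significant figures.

Var(Ŷ_str) = Σₕ Nₕ²(1 − fₕ)sₕ²/nₕ.
Public: 8395²·(1 − 665/8395)·123100000/665 = 1.2012589 × 10^13.
Private: 13185²·(1 − 1408/13185)·10390000/1408 = 1.1458498 × 10^12.
Sum = 1.3158439 × 10^13.
SE = √(1.3158439 × 10^13) = 3.6275 × 10^6.

3.6275 × 10^6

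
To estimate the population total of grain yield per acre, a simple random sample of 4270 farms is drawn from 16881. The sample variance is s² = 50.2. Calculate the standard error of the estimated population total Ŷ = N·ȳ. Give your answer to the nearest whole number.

1582

Var(Ŷ) = N²·Var(ȳ) = N²·(1 − n/N)·s²/n.
f = 4270/16881 = 0.25294710; Var(ȳ) = 0.74705290·50.2/4270 = 0.0087826828.
Var(Ŷ) = 16881² · 0.0087826828 = 2.502785 × 10^6.
SE(Ŷ) = √(2.502785 × 10^6) = 1582.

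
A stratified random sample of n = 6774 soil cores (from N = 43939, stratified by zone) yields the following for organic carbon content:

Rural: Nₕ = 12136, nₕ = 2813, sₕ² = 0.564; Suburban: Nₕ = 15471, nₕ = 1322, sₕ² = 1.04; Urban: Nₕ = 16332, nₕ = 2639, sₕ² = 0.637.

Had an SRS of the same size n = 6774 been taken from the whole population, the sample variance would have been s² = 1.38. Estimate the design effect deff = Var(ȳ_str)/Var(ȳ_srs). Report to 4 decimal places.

0.7481

Var(ȳ_str) = Σ Wₕ²(1−fₕ)sₕ²/nₕ with Wₕ = Nₕ/43939:
  Rural: (12136/43939)²·(1−2813/12136)·0.564/2813 = 1.1750065 × 10^-5
  Suburban: (15471/43939)²·(1−1322/15471)·1.04/1322 = 8.9196062 × 10^-5
  Urban: (16332/43939)²·(1−2639/16332)·0.637/2639 = 2.7960033 × 10^-5
  → Var(ȳ_str) = 1.2890616 × 10^-4.
Var(ȳ_srs) = (1 − 6774/43939)·1.38/6774 = 1.7231293 × 10^-4.
deff = (1.2890616 × 10^-4) / (1.7231293 × 10^-4) = 0.7481.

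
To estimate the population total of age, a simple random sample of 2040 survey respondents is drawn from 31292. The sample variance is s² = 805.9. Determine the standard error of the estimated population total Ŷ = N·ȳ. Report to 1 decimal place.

19016.0

Var(Ŷ) = N²·Var(ȳ) = N²·(1 − n/N)·s²/n.
f = 2040/31292 = 0.06519238; Var(ȳ) = 0.93480762·805.9/2040 = 0.36929483.
Var(Ŷ) = 31292² · 0.36929483 = 3.6160953 × 10^8.
SE(Ŷ) = √(3.6160953 × 10^8) = 19016.0.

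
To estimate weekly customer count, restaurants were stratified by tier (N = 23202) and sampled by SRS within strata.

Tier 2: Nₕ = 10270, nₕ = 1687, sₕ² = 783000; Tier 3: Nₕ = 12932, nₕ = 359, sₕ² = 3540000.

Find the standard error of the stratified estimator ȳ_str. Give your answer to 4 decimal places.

Var(ȳ_str) = Σₕ Wₕ²(1 − fₕ)sₕ²/nₕ with Wₕ = Nₕ/N, N = 23202.
Tier 2: Wₕ = 0.44263426; term = 0.44263426²·(1 − 0.16426485)·783000/1687 = 75.998565.
Tier 3: Wₕ = 0.55736574; term = 0.55736574²·(1 − 0.02776059)·3540000/359 = 2978.2598.
Sum = 3054.2584.
SE = √(3054.2584) = 55.2653.

55.2653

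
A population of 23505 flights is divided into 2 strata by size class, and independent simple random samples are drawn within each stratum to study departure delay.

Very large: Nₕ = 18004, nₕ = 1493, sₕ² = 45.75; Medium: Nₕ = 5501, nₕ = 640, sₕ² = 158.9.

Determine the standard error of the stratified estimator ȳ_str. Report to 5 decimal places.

Var(ȳ_str) = Σₕ Wₕ²(1 − fₕ)sₕ²/nₕ with Wₕ = Nₕ/N, N = 23505.
Very large: Wₕ = 0.76596469; term = 0.76596469²·(1 − 0.08292602)·45.75/1493 = 0.016487437.
Medium: Wₕ = 0.23403531; term = 0.23403531²·(1 − 0.11634248)·158.9/640 = 0.012016851.
Sum = 0.028504288.
SE = √(0.028504288) = 0.16883.

0.16883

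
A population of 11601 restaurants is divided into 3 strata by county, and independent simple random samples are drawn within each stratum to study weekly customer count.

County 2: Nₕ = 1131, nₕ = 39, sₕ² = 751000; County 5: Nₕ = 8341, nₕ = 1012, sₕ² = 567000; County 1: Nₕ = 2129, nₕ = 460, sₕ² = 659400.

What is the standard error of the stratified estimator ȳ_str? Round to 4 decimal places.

21.6576

Var(ȳ_str) = Σₕ Wₕ²(1 − fₕ)sₕ²/nₕ with Wₕ = Nₕ/N, N = 11601.
County 2: Wₕ = 0.09749160; term = 0.09749160²·(1 − 0.03448276)·751000/39 = 176.7135.
County 5: Wₕ = 0.71898974; term = 0.71898974²·(1 − 0.12132838)·567000/1012 = 254.49223.
County 1: Wₕ = 0.18351866; term = 0.18351866²·(1 − 0.21606388)·659400/460 = 37.847069.
Sum = 469.0528.
SE = √(469.0528) = 21.6576.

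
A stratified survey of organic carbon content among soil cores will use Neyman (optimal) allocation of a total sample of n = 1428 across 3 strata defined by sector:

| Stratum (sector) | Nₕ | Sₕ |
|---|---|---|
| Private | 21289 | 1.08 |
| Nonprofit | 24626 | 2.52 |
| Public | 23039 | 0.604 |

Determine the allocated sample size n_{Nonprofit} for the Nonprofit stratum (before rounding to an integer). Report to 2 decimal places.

895.45

Neyman allocation: nₕ = n·NₕSₕ / Σⱼ NⱼSⱼ.
Σ NⱼSⱼ = 21289·1.08 + 24626·2.52 + 23039·0.604 = 98965.196.
n_{Nonprofit} = 1428·24626·2.52 / 98965.196 = 895.45.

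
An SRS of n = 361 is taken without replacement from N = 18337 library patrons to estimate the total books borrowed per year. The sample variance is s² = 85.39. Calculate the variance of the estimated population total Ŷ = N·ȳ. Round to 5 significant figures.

7.7969 × 10^7

Var(Ŷ) = N²·Var(ȳ) = N²·(1 − n/N)·s²/n.
f = 361/18337 = 0.01968697; Var(ȳ) = 0.98031303·85.39/361 = 0.23188069.
Var(Ŷ) = 18337² · 0.23188069 = 7.7968855 × 10^7.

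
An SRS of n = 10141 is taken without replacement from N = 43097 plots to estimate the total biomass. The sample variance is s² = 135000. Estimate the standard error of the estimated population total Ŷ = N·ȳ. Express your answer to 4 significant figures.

Var(Ŷ) = N²·Var(ȳ) = N²·(1 − n/N)·s²/n.
f = 10141/43097 = 0.23530640; Var(ȳ) = 0.76469360·135000/10141 = 10.179828.
Var(Ŷ) = 43097² · 10.179828 = 1.8907518 × 10^10.
SE(Ŷ) = √(1.8907518 × 10^10) = 137500.

137500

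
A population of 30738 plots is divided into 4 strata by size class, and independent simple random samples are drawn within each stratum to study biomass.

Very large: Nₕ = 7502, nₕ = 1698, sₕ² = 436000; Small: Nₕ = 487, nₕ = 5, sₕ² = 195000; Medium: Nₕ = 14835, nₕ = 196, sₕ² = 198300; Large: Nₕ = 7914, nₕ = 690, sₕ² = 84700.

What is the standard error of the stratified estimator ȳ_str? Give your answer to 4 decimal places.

Var(ȳ_str) = Σₕ Wₕ²(1 − fₕ)sₕ²/nₕ with Wₕ = Nₕ/N, N = 30738.
Very large: Wₕ = 0.24406272; term = 0.24406272²·(1 − 0.22633964)·436000/1698 = 11.833196.
Small: Wₕ = 0.01584358; term = 0.01584358²·(1 − 0.01026694)·195000/5 = 9.6892329.
Medium: Wₕ = 0.48262737; term = 0.48262737²·(1 − 0.01321200)·198300/196 = 232.54895.
Large: Wₕ = 0.25746633; term = 0.25746633²·(1 − 0.08718726)·84700/690 = 7.4277434.
Sum = 261.49912.
SE = √(261.49912) = 16.1709.

16.1709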